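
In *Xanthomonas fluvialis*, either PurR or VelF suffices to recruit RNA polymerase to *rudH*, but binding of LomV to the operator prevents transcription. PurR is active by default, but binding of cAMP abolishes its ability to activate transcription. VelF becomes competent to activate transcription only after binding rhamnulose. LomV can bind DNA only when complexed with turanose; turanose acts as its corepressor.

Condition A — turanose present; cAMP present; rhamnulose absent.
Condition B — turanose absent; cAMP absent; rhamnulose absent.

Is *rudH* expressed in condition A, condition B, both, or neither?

Condition A:
Turanose is present, so LomV is active.
cAMP is present, so PurR is inactive.
Rhamnulose is absent, so VelF is inactive.
With repressor LomV bound, *rudH* is not transcribed.
→ *rudH* is OFF in A.
Condition B:
Turanose is absent, so LomV is inactive.
cAMP is absent, so PurR is active.
Rhamnulose is absent, so VelF is inactive.
Activator PurR is present, so *rudH* is transcribed.
→ *rudH* is ON in B.

B only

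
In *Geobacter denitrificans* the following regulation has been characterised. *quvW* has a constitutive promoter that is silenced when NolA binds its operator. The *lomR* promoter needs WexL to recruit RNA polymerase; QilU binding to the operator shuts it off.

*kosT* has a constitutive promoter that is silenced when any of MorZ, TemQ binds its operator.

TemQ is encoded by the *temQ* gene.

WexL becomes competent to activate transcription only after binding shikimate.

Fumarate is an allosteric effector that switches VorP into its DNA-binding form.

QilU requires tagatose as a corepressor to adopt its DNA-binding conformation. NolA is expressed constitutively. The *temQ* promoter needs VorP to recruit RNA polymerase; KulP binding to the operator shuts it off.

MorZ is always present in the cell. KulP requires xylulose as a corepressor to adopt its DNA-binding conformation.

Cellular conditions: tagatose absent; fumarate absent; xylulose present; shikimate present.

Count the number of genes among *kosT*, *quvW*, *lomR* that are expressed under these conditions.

MorZ is produced constitutively and is active.
Xylulose is present, so KulP is active.
Fumarate is absent, so VorP is inactive.
With repressor KulP bound, *temQ* is not transcribed.
So TemQ is not produced.
With repressor MorZ bound, *kosT* is not transcribed.
→ *kosT* is OFF.
NolA is produced constitutively and is active.
With repressor NolA bound, *quvW* is not transcribed.
→ *quvW* is OFF.
Tagatose is absent, so QilU is inactive.
Shikimate is present, so WexL is active.
No repressor is bound and WexL is active, so *lomR* is transcribed.
→ *lomR* is ON.
1 of the 3 genes is transcribed.

1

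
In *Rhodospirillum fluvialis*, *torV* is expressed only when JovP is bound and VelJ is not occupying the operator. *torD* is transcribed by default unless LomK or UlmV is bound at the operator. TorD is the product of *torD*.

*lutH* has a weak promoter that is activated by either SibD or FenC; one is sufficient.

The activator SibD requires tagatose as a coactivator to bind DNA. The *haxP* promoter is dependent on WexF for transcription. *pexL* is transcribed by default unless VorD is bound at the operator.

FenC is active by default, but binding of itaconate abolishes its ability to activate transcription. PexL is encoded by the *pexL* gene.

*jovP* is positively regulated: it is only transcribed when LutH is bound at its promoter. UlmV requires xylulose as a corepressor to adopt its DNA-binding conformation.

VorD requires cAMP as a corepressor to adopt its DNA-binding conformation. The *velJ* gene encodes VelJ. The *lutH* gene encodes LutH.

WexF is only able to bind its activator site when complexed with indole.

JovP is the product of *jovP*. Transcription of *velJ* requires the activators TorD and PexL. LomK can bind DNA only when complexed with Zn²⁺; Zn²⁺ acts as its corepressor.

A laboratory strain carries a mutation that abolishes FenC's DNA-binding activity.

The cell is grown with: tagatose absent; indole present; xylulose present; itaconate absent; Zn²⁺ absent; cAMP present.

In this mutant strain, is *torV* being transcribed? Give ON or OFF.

Tagatose is absent, so SibD is inactive.
FenC is non-functional in this strain, so it has no effect.
No activator is available at the *lutH* promoter, so *lutH* is not transcribed.
So LutH is not produced.
Required activator LutH is absent, so *jovP* is not transcribed.
So JovP is not produced.
Zn²⁺ is absent, so LomK is inactive.
Xylulose is present, so UlmV is active.
With repressor UlmV bound, *torD* is not transcribed.
So TorD is not produced.
cAMP is present, so VorD is active.
With repressor VorD bound, *pexL* is not transcribed.
So PexL is not produced.
Required activator TorD is absent, so *velJ* is not transcribed.
So VelJ is not produced.
Required activator JovP is absent, so *torV* is not transcribed.

OFF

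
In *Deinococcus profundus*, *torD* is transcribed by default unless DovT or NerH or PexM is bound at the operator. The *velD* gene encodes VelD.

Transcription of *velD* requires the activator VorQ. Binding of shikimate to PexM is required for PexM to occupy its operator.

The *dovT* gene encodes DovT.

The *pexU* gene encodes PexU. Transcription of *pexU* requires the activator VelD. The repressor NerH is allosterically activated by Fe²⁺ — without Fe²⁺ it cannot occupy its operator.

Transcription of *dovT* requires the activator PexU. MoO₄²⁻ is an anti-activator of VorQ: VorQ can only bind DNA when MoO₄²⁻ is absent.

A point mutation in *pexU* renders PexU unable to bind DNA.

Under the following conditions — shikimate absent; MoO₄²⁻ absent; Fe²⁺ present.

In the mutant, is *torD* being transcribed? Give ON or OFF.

PexU is non-functional in this strain, so it has no effect.
Required activator PexU is absent, so *dovT* is not transcribed.
So DovT is not produced.
Fe²⁺ is present, so NerH is active.
Shikimate is absent, so PexM is inactive.
With repressor NerH bound, *torD* is not transcribed.

OFF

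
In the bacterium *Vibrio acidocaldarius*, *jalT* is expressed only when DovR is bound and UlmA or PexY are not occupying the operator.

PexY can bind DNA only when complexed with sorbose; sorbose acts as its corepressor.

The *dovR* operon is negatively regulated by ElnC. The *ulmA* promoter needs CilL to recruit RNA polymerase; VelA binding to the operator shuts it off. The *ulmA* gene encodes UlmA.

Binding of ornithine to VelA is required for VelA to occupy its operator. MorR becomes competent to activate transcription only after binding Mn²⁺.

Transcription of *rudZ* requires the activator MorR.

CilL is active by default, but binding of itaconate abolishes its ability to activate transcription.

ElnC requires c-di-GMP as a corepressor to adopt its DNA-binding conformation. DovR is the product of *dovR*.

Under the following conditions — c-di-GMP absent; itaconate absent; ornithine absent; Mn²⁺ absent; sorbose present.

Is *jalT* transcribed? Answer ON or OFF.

c-di-GMP is absent, so ElnC is inactive.
With no repressor bound, *dovR* is transcribed.
So DovR is produced and active.
Ornithine is absent, so VelA is inactive.
Itaconate is absent, so CilL is active.
No repressor is bound and CilL is active, so *ulmA* is transcribed.
So UlmA is produced and active.
Sorbose is present, so PexY is active.
With repressor UlmA bound, *jalT* is not transcribed.

OFF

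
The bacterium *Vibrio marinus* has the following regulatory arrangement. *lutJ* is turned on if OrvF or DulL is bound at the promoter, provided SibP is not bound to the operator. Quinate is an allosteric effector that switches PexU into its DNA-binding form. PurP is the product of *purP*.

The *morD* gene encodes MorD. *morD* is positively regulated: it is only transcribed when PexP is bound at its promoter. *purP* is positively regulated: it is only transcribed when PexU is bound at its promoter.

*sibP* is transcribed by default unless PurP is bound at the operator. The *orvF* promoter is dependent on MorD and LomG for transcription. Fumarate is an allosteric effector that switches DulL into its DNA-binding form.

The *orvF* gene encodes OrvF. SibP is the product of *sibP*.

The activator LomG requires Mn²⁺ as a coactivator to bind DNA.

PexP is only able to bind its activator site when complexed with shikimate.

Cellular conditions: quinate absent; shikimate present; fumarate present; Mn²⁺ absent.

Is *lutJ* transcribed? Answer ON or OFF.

Quinate is absent, so PexU is inactive.
Required activator PexU is absent, so *purP* is not transcribed.
So PurP is not produced.
With no repressor bound, *sibP* is transcribed.
So SibP is produced and active.
Shikimate is present, so PexP is active.
No repressor is bound and PexP is active, so *morD* is transcribed.
So MorD is produced and active.
Mn²⁺ is absent, so LomG is inactive.
Required activator LomG is absent, so *orvF* is not transcribed.
So OrvF is not produced.
Fumarate is present, so DulL is active.
With repressor SibP bound, *lutJ* is not transcribed.

OFF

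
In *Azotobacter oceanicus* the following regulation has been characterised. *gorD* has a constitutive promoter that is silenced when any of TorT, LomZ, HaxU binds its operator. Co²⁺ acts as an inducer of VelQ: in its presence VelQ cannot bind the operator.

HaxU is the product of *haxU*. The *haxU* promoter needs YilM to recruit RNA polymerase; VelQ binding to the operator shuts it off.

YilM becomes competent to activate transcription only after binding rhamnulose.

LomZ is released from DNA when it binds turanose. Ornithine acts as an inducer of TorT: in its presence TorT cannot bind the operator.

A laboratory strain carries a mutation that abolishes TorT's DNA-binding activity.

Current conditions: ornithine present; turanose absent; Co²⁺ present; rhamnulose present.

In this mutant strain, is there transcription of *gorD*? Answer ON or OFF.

OFF

TorT is non-functional in this strain, so it has no effect.
Turanose is absent, so LomZ is active.
Co²⁺ is present, so VelQ is inactive.
Rhamnulose is present, so YilM is active.
No repressor is bound and YilM is active, so *haxU* is transcribed.
So HaxU is produced and active.
With repressor LomZ bound, *gorD* is not transcribed.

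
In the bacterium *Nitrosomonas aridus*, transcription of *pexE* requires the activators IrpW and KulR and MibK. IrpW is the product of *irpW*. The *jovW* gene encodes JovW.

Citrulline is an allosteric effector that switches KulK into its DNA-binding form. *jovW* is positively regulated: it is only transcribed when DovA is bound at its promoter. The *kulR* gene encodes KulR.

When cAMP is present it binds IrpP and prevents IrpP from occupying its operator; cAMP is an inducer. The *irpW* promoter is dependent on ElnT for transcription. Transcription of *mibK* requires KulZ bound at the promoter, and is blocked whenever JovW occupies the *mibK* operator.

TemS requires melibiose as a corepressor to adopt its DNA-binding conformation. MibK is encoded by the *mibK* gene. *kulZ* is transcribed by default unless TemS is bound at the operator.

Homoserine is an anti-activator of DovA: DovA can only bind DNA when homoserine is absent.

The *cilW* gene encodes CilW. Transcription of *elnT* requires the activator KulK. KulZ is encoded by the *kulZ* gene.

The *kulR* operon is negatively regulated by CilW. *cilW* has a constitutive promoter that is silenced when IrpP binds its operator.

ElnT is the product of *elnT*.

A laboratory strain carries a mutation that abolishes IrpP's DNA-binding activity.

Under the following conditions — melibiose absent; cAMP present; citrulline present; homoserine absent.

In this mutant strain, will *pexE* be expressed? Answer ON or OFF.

OFF

Citrulline is present, so KulK is active.
No repressor is bound and KulK is active, so *elnT* is transcribed.
So ElnT is produced and active.
No repressor is bound and ElnT is active, so *irpW* is transcribed.
So IrpW is produced and active.
IrpP is non-functional in this strain, so it has no effect.
With no repressor bound, *cilW* is transcribed.
So CilW is produced and active.
With repressor CilW bound, *kulR* is not transcribed.
So KulR is not produced.
Homoserine is absent, so DovA is active.
No repressor is bound and DovA is active, so *jovW* is transcribed.
So JovW is produced and active.
Melibiose is absent, so TemS is inactive.
With no repressor bound, *kulZ* is transcribed.
So KulZ is produced and active.
With repressor JovW bound, *mibK* is not transcribed.
So MibK is not produced.
Required activator KulR is absent, so *pexE* is not transcribed.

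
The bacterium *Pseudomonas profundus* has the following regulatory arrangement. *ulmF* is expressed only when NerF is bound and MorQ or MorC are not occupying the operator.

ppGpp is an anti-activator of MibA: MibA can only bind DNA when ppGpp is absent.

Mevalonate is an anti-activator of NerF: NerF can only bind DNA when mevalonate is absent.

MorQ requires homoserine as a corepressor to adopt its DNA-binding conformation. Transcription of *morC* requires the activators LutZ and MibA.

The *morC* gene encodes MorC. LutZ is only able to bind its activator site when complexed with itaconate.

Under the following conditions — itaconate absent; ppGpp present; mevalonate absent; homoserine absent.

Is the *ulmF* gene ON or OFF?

Homoserine is absent, so MorQ is inactive.
Itaconate is absent, so LutZ is inactive.
ppGpp is present, so MibA is inactive.
Required activator LutZ is absent, so *morC* is not transcribed.
So MorC is not produced.
Mevalonate is absent, so NerF is active.
No repressor is bound and NerF is active, so *ulmF* is transcribed.

ON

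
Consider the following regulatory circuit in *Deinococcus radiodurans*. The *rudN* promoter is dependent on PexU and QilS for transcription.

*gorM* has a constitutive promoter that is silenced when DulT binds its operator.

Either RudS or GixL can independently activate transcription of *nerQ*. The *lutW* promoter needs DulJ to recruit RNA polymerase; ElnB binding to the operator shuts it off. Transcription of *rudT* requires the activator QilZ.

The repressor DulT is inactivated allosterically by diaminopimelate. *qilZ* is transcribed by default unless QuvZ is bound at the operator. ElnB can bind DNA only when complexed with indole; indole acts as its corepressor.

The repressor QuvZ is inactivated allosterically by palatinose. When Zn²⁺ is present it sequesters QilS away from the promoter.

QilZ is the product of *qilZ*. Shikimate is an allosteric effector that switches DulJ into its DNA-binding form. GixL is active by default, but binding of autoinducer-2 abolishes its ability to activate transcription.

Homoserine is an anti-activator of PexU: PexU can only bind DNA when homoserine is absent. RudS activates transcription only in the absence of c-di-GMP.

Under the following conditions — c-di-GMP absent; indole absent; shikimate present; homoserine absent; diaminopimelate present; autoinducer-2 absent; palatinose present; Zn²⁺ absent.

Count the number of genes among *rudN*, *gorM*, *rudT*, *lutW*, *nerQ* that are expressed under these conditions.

5

Homoserine is absent, so PexU is active.
Zn²⁺ is absent, so QilS is active.
No repressor is bound and PexU and QilS are active, so *rudN* is transcribed.
→ *rudN* is ON.
Diaminopimelate is present, so DulT is inactive.
With no repressor bound, *gorM* is transcribed.
→ *gorM* is ON.
Palatinose is present, so QuvZ is inactive.
With no repressor bound, *qilZ* is transcribed.
So QilZ is produced and active.
No repressor is bound and QilZ is active, so *rudT* is transcribed.
→ *rudT* is ON.
Shikimate is present, so DulJ is active.
Indole is absent, so ElnB is inactive.
No repressor is bound and DulJ is active, so *lutW* is transcribed.
→ *lutW* is ON.
c-di-GMP is absent, so RudS is active.
Autoinducer-2 is absent, so GixL is active.
Activator RudS is present, so *nerQ* is transcribed.
→ *nerQ* is ON.
5 of the 5 genes are transcribed.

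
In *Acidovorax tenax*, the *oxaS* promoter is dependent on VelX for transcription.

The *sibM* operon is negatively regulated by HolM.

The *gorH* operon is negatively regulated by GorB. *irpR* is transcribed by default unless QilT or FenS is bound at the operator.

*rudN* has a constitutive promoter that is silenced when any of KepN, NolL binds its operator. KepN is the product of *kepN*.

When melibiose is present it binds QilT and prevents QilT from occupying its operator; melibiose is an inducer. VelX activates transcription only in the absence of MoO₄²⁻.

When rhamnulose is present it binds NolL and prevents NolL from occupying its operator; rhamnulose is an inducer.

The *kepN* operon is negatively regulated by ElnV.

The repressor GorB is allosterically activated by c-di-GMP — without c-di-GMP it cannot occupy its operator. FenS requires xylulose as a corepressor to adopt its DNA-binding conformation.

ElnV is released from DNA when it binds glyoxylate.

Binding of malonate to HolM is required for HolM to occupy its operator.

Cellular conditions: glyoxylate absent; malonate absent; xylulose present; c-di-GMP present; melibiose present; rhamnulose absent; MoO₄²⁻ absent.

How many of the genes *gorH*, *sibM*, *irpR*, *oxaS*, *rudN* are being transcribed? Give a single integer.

2

c-di-GMP is present, so GorB is active.
With repressor GorB bound, *gorH* is not transcribed.
→ *gorH* is OFF.
Malonate is absent, so HolM is inactive.
With no repressor bound, *sibM* is transcribed.
→ *sibM* is ON.
Melibiose is present, so QilT is inactive.
Xylulose is present, so FenS is active.
With repressor FenS bound, *irpR* is not transcribed.
→ *irpR* is OFF.
MoO₄²⁻ is absent, so VelX is active.
No repressor is bound and VelX is active, so *oxaS* is transcribed.
→ *oxaS* is ON.
Glyoxylate is absent, so ElnV is active.
With repressor ElnV bound, *kepN* is not transcribed.
So KepN is not produced.
Rhamnulose is absent, so NolL is active.
With repressor NolL bound, *rudN* is not transcribed.
→ *rudN* is OFF.
2 of the 5 genes are transcribed.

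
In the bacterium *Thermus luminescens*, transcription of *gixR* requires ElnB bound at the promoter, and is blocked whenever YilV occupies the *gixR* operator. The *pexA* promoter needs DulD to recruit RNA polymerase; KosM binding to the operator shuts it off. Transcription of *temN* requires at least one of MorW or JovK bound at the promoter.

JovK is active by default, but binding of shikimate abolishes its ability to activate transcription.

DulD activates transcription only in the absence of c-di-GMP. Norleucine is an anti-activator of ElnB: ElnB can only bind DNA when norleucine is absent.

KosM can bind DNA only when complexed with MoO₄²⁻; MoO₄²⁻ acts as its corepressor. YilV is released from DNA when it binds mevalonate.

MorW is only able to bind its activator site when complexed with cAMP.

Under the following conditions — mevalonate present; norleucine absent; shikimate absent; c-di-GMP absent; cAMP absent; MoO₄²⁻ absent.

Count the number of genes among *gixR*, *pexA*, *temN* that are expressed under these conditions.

3

Norleucine is absent, so ElnB is active.
Mevalonate is present, so YilV is inactive.
No repressor is bound and ElnB is active, so *gixR* is transcribed.
→ *gixR* is ON.
c-di-GMP is absent, so DulD is active.
MoO₄²⁻ is absent, so KosM is inactive.
No repressor is bound and DulD is active, so *pexA* is transcribed.
→ *pexA* is ON.
cAMP is absent, so MorW is inactive.
Shikimate is absent, so JovK is active.
Activator JovK is present, so *temN* is transcribed.
→ *temN* is ON.
3 of the 3 genes are transcribed.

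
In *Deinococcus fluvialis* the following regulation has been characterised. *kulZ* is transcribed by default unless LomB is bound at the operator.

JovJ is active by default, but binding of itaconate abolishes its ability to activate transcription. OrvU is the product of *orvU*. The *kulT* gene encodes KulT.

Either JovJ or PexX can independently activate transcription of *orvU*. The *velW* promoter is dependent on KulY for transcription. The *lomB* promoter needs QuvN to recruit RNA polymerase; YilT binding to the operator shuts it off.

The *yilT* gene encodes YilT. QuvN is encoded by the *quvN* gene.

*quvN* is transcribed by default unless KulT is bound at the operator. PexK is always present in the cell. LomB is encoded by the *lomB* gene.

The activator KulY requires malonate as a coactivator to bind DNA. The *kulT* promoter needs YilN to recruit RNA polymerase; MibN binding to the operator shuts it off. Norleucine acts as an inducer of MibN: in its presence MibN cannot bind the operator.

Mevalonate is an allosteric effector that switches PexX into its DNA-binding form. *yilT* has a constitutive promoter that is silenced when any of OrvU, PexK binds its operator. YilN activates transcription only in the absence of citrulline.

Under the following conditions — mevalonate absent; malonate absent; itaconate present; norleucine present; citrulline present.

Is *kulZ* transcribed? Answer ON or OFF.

Citrulline is present, so YilN is inactive.
Norleucine is present, so MibN is inactive.
Required activator YilN is absent, so *kulT* is not transcribed.
So KulT is not produced.
With no repressor bound, *quvN* is transcribed.
So QuvN is produced and active.
Itaconate is present, so JovJ is inactive.
Mevalonate is absent, so PexX is inactive.
No activator is available at the *orvU* promoter, so *orvU* is not transcribed.
So OrvU is not produced.
PexK is produced constitutively and is active.
With repressor PexK bound, *yilT* is not transcribed.
So YilT is not produced.
No repressor is bound and QuvN is active, so *lomB* is transcribed.
So LomB is produced and active.
With repressor LomB bound, *kulZ* is not transcribed.

OFF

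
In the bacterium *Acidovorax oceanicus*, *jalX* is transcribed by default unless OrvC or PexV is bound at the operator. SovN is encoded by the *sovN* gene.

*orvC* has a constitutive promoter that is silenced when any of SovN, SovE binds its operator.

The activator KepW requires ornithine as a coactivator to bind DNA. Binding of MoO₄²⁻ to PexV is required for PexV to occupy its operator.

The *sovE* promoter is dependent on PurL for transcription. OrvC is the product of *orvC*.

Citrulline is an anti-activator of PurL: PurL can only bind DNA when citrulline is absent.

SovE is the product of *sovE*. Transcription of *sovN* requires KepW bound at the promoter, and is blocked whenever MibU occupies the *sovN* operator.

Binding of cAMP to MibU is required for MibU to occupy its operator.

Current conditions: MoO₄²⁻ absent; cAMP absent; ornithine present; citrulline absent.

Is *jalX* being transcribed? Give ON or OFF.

cAMP is absent, so MibU is inactive.
Ornithine is present, so KepW is active.
No repressor is bound and KepW is active, so *sovN* is transcribed.
So SovN is produced and active.
Citrulline is absent, so PurL is active.
No repressor is bound and PurL is active, so *sovE* is transcribed.
So SovE is produced and active.
With repressor SovN bound, *orvC* is not transcribed.
So OrvC is not produced.
MoO₄²⁻ is absent, so PexV is inactive.
With no repressor bound, *jalX* is transcribed.

ON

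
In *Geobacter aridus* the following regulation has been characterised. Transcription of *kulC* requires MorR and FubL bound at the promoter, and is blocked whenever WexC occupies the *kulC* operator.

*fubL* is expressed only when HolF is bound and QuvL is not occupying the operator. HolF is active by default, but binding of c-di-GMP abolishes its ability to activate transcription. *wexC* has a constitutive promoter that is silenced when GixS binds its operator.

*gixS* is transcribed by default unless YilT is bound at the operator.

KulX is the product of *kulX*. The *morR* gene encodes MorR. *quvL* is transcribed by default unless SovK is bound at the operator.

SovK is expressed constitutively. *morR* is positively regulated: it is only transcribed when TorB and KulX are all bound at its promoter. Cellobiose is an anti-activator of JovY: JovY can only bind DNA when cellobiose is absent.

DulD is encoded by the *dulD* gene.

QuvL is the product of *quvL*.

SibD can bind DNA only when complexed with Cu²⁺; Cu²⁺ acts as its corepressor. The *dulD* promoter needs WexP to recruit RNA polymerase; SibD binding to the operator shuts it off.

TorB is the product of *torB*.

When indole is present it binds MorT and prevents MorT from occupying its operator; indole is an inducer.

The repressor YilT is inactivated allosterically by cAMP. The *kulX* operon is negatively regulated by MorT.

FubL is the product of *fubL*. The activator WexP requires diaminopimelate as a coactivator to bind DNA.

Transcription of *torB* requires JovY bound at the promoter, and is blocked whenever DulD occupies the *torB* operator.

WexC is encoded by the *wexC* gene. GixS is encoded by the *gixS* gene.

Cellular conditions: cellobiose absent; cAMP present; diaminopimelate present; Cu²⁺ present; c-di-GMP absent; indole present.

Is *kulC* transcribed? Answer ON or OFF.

ON

Cellobiose is absent, so JovY is active.
Diaminopimelate is present, so WexP is active.
Cu²⁺ is present, so SibD is active.
With repressor SibD bound, *dulD* is not transcribed.
So DulD is not produced.
No repressor is bound and JovY is active, so *torB* is transcribed.
So TorB is produced and active.
Indole is present, so MorT is inactive.
With no repressor bound, *kulX* is transcribed.
So KulX is produced and active.
No repressor is bound and TorB and KulX are active, so *morR* is transcribed.
So MorR is produced and active.
c-di-GMP is absent, so HolF is active.
SovK is produced constitutively and is active.
With repressor SovK bound, *quvL* is not transcribed.
So QuvL is not produced.
No repressor is bound and HolF is active, so *fubL* is transcribed.
So FubL is produced and active.
cAMP is present, so YilT is inactive.
With no repressor bound, *gixS* is transcribed.
So GixS is produced and active.
With repressor GixS bound, *wexC* is not transcribed.
So WexC is not produced.
No repressor is bound and MorR and FubL are active, so *kulC* is transcribed.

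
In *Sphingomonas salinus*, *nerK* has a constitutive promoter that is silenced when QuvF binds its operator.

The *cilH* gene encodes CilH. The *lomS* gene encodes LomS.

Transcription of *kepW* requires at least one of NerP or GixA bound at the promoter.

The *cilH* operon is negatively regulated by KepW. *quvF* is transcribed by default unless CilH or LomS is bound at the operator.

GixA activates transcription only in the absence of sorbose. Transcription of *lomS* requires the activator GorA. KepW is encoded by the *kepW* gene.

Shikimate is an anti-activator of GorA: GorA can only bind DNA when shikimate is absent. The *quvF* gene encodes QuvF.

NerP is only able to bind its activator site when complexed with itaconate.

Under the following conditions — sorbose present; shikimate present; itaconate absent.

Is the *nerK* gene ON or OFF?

Itaconate is absent, so NerP is inactive.
Sorbose is present, so GixA is inactive.
No activator is available at the *kepW* promoter, so *kepW* is not transcribed.
So KepW is not produced.
With no repressor bound, *cilH* is transcribed.
So CilH is produced and active.
Shikimate is present, so GorA is inactive.
Required activator GorA is absent, so *lomS* is not transcribed.
So LomS is not produced.
With repressor CilH bound, *quvF* is not transcribed.
So QuvF is not produced.
With no repressor bound, *nerK* is transcribed.

ON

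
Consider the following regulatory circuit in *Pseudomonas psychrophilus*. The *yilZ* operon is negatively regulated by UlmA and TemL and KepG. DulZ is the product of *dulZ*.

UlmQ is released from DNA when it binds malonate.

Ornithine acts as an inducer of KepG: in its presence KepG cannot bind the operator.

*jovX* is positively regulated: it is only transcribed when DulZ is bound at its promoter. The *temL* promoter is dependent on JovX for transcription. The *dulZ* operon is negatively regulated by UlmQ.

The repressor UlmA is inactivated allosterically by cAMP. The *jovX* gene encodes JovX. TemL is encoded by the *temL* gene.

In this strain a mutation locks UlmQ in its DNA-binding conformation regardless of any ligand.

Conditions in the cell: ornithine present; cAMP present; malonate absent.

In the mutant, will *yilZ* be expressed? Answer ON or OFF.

cAMP is present, so UlmA is inactive.
UlmQ is constitutively active in this strain.
With repressor UlmQ bound, *dulZ* is not transcribed.
So DulZ is not produced.
Required activator DulZ is absent, so *jovX* is not transcribed.
So JovX is not produced.
Required activator JovX is absent, so *temL* is not transcribed.
So TemL is not produced.
Ornithine is present, so KepG is inactive.
With no repressor bound, *yilZ* is transcribed.

ON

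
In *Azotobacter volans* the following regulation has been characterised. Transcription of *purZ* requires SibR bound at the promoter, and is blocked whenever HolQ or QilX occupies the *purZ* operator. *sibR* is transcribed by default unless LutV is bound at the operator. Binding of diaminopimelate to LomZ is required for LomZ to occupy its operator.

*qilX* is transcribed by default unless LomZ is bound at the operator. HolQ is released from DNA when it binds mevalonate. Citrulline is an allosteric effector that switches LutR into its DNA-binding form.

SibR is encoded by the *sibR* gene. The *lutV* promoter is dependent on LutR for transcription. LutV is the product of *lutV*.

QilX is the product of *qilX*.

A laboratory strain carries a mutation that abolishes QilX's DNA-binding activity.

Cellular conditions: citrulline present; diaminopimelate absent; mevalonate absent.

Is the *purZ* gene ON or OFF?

OFF

Mevalonate is absent, so HolQ is active.
QilX is non-functional in this strain, so it has no effect.
Citrulline is present, so LutR is active.
No repressor is bound and LutR is active, so *lutV* is transcribed.
So LutV is produced and active.
With repressor LutV bound, *sibR* is not transcribed.
So SibR is not produced.
With repressor HolQ bound, *purZ* is not transcribed.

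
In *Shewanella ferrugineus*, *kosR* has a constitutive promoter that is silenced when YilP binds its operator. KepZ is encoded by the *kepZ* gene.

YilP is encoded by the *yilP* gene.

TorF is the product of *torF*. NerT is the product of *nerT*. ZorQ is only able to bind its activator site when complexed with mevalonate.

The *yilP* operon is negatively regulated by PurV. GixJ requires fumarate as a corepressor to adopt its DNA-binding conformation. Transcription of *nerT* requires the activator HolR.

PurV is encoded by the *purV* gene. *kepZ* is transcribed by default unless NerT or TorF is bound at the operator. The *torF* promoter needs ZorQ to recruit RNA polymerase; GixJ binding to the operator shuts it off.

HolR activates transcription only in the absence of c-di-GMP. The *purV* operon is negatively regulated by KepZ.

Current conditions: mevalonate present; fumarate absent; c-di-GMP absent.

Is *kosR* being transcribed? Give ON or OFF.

ON

c-di-GMP is absent, so HolR is active.
No repressor is bound and HolR is active, so *nerT* is transcribed.
So NerT is produced and active.
Mevalonate is present, so ZorQ is active.
Fumarate is absent, so GixJ is inactive.
No repressor is bound and ZorQ is active, so *torF* is transcribed.
So TorF is produced and active.
With repressor NerT bound, *kepZ* is not transcribed.
So KepZ is not produced.
With no repressor bound, *purV* is transcribed.
So PurV is produced and active.
With repressor PurV bound, *yilP* is not transcribed.
So YilP is not produced.
With no repressor bound, *kosR* is transcribed.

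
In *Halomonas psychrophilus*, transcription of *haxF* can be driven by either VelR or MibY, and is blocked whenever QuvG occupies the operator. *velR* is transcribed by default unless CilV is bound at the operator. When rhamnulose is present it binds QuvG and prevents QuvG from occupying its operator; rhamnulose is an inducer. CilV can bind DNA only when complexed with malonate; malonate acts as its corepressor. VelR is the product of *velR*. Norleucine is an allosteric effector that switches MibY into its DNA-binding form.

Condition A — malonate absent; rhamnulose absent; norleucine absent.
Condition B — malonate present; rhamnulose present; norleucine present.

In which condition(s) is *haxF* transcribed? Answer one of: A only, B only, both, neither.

B only

Condition A:
Malonate is absent, so CilV is inactive.
With no repressor bound, *velR* is transcribed.
So VelR is produced and active.
Rhamnulose is absent, so QuvG is active.
Norleucine is absent, so MibY is inactive.
With repressor QuvG bound, *haxF* is not transcribed.
→ *haxF* is OFF in A.
Condition B:
Malonate is present, so CilV is active.
With repressor CilV bound, *velR* is not transcribed.
So VelR is not produced.
Rhamnulose is present, so QuvG is inactive.
Norleucine is present, so MibY is active.
Activator MibY is present, so *haxF* is transcribed.
→ *haxF* is ON in B.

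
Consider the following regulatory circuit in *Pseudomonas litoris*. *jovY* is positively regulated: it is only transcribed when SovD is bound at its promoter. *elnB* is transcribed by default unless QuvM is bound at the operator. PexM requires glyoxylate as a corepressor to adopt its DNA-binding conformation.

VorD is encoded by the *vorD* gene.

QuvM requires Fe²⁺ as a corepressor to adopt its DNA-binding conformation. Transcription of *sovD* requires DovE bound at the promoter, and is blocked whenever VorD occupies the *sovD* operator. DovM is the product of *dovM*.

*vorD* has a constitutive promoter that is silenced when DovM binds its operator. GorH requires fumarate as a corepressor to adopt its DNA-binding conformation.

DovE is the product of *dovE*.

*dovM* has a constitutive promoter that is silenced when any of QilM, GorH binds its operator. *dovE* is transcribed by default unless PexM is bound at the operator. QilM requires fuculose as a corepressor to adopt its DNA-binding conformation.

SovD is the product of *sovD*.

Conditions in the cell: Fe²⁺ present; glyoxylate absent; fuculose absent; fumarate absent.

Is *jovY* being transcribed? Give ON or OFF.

ON

Fuculose is absent, so QilM is inactive.
Fumarate is absent, so GorH is inactive.
With no repressor bound, *dovM* is transcribed.
So DovM is produced and active.
With repressor DovM bound, *vorD* is not transcribed.
So VorD is not produced.
Glyoxylate is absent, so PexM is inactive.
With no repressor bound, *dovE* is transcribed.
So DovE is produced and active.
No repressor is bound and DovE is active, so *sovD* is transcribed.
So SovD is produced and active.
No repressor is bound and SovD is active, so *jovY* is transcribed.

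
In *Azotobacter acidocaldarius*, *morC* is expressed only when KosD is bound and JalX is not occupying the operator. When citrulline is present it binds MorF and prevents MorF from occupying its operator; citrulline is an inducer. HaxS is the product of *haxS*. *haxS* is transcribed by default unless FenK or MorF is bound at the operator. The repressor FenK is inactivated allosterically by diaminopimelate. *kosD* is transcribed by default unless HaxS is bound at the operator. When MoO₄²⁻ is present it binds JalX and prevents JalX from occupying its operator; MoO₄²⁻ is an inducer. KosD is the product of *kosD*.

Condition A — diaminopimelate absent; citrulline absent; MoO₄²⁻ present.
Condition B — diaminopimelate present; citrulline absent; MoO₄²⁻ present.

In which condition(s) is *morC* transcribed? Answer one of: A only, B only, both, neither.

Condition A:
Diaminopimelate is absent, so FenK is active.
Citrulline is absent, so MorF is active.
With repressor FenK bound, *haxS* is not transcribed.
So HaxS is not produced.
With no repressor bound, *kosD* is transcribed.
So KosD is produced and active.
MoO₄²⁻ is present, so JalX is inactive.
No repressor is bound and KosD is active, so *morC* is transcribed.
→ *morC* is ON in A.
Condition B:
Diaminopimelate is present, so FenK is inactive.
Citrulline is absent, so MorF is active.
With repressor MorF bound, *haxS* is not transcribed.
So HaxS is not produced.
With no repressor bound, *kosD* is transcribed.
So KosD is produced and active.
MoO₄²⁻ is present, so JalX is inactive.
No repressor is bound and KosD is active, so *morC* is transcribed.
→ *morC* is ON in B.

both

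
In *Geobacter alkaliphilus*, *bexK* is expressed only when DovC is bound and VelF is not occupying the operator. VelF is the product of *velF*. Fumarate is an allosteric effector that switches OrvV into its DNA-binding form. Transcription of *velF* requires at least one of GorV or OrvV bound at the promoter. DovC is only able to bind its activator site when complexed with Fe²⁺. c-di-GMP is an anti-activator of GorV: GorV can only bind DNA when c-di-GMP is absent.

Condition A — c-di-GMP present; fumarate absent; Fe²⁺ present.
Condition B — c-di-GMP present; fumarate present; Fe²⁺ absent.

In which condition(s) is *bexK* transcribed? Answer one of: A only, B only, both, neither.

A only

Condition A:
c-di-GMP is present, so GorV is inactive.
Fumarate is absent, so OrvV is inactive.
No activator is available at the *velF* promoter, so *velF* is not transcribed.
So VelF is not produced.
Fe²⁺ is present, so DovC is active.
No repressor is bound and DovC is active, so *bexK* is transcribed.
→ *bexK* is ON in A.
Condition B:
c-di-GMP is present, so GorV is inactive.
Fumarate is present, so OrvV is active.
Activator OrvV is present, so *velF* is transcribed.
So VelF is produced and active.
Fe²⁺ is absent, so DovC is inactive.
With repressor VelF bound, *bexK* is not transcribed.
→ *bexK* is OFF in B.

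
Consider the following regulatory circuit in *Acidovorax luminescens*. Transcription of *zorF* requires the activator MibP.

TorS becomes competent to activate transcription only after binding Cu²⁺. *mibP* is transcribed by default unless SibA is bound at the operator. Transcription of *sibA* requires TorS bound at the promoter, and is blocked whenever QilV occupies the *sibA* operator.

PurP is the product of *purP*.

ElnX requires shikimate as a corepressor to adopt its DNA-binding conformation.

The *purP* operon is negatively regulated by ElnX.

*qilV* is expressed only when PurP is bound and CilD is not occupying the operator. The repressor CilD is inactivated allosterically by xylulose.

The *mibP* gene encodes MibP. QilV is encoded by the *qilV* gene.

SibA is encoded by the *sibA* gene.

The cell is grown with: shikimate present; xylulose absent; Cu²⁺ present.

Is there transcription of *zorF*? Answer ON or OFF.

Shikimate is present, so ElnX is active.
With repressor ElnX bound, *purP* is not transcribed.
So PurP is not produced.
Xylulose is absent, so CilD is active.
With repressor CilD bound, *qilV* is not transcribed.
So QilV is not produced.
Cu²⁺ is present, so TorS is active.
No repressor is bound and TorS is active, so *sibA* is transcribed.
So SibA is produced and active.
With repressor SibA bound, *mibP* is not transcribed.
So MibP is not produced.
Required activator MibP is absent, so *zorF* is not transcribed.

OFF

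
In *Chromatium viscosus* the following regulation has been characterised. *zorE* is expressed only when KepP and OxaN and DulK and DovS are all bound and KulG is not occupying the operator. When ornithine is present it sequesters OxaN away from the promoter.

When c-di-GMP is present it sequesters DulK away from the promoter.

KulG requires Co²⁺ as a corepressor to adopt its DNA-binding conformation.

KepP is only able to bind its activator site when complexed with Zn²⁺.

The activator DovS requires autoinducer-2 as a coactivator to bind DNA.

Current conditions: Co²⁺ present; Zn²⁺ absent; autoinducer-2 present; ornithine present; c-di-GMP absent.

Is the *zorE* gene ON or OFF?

OFF

Zn²⁺ is absent, so KepP is inactive.
Co²⁺ is present, so KulG is active.
Ornithine is present, so OxaN is inactive.
c-di-GMP is absent, so DulK is active.
Autoinducer-2 is present, so DovS is active.
With repressor KulG bound, *zorE* is not transcribed.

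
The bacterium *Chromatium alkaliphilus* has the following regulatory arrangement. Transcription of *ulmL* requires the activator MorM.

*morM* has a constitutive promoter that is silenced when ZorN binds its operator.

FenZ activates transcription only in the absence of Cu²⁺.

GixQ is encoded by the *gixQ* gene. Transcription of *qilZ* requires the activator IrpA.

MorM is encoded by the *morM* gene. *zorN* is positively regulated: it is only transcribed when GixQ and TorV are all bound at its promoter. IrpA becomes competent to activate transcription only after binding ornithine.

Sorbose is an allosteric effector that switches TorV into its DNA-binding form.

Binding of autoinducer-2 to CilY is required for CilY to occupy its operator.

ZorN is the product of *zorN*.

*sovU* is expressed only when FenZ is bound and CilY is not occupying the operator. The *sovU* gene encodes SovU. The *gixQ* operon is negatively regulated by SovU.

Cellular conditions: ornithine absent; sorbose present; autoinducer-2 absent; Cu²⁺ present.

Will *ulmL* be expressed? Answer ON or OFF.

Autoinducer-2 is absent, so CilY is inactive.
Cu²⁺ is present, so FenZ is inactive.
Required activator FenZ is absent, so *sovU* is not transcribed.
So SovU is not produced.
With no repressor bound, *gixQ* is transcribed.
So GixQ is produced and active.
Sorbose is present, so TorV is active.
No repressor is bound and GixQ and TorV are active, so *zorN* is transcribed.
So ZorN is produced and active.
With repressor ZorN bound, *morM* is not transcribed.
So MorM is not produced.
Required activator MorM is absent, so *ulmL* is not transcribed.

OFF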